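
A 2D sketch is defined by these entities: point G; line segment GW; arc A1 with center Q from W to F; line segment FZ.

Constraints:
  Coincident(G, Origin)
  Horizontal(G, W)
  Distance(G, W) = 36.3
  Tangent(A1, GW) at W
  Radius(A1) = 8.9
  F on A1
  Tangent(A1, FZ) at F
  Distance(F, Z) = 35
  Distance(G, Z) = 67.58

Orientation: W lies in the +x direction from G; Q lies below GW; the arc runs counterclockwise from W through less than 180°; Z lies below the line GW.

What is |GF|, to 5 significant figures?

33.519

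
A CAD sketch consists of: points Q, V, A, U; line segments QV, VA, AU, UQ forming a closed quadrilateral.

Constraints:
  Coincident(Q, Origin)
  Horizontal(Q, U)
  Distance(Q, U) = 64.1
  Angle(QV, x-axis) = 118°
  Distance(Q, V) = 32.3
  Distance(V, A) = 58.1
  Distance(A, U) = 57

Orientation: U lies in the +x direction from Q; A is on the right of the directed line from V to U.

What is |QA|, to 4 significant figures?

25.80

Checks: QV at 118.0° ✓; |VA| = 58.10 ✓; |AU| = 57.00 ✓.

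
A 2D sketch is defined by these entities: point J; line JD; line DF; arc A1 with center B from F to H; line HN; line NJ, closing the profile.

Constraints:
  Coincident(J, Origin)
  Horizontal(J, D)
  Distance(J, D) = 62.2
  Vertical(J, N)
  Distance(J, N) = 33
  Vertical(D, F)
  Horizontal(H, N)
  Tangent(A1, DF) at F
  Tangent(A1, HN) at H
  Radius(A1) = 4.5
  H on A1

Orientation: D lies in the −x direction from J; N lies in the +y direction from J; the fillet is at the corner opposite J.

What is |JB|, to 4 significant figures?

64.35

J is at the origin; J and D share the same y with |JD| = 62.2 and D on the −x side, so D = (-62.20, 0.000). J and N share the same x with |JN| = 33.0 and N on the +y side, so N = (0.000, 33.00). The virtual corner opposite J is at (-62.20, 33.00). Tangency of A1 to DF means the radius BF is perpendicular to DF and the tangent condition forces BH to be normal to HN, with radius 4.5, so the center B sits 4.5 in from both sides at B = (-57.70, 28.50). Then |JB| = |B − J| = 64.35.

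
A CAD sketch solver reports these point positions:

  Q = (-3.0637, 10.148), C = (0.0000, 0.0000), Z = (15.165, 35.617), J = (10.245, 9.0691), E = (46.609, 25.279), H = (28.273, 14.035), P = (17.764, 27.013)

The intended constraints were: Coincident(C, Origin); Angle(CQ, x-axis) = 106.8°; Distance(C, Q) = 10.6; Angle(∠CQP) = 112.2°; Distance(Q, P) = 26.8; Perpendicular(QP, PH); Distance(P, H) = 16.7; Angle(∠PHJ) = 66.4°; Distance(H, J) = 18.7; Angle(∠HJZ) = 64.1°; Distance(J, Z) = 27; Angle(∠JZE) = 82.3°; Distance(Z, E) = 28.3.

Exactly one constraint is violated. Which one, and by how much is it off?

Distance(Z, E) = 28.3 — off by 4.80.

C = (0.00, 0.00) ✓; CQ at 106.8° ✓; |CQ| = 10.60 ✓; ∠CQP = 112.2° ✓; |QP| = 26.80 ✓; ∠(QP, PH) = 90.00° ✓; |PH| = 16.70 ✓; ∠PHJ = 66.40° ✓; |HJ| = 18.70 ✓; ∠HJZ = 64.10° ✓; |JZ| = 27.00 ✓; ∠JZE = 82.30° ✓; |ZE| = 33.10 ✗.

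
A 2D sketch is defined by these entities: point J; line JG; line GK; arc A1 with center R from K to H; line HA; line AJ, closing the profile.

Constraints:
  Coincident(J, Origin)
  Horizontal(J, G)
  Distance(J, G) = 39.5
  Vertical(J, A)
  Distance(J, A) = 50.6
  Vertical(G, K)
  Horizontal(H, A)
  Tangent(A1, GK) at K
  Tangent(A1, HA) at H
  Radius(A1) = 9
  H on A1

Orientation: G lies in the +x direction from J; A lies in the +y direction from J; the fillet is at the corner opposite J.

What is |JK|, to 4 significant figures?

57.37

The virtual corner opposite J is at (39.50, 50.60). Since A1 is tangent to GK there, RK ⟂ GK and since A1 is tangent to HA there, RH ⟂ HA, with radius 9.0, so the center R sits 9.0 in from both sides at R = (30.50, 41.60). That places the tangent points at K = (39.50, 41.60) on GK and H = (30.50, 50.60) on HA. Then |JK| = |K − J| = 57.37.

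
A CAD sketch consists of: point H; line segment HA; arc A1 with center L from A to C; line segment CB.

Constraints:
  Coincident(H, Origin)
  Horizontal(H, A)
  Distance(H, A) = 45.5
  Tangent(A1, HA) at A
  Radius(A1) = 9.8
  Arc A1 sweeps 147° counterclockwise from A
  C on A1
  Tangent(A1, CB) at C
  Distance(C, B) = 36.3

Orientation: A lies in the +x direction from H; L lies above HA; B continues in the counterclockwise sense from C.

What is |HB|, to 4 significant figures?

42.94

H is at the origin; H and A share the same y with |HA| = 45.5 and A on the +x side, so A = (45.50, 0.000). A1 meets HA tangentially, so LA is at right angles to HA, so L = A + (0, 9.8) = (45.50, 9.800). On A1, A sits at bearing -90° from L; a 147° counterclockwise sweep puts C at bearing 57°, so C = L + 9.8·(cos 57°, sin 57°) = (50.84, 18.02). A1 meets CB tangentially, so LC is at right angles to CB, so CB runs along (−sin 57°, cos 57°); with |CB| = 36.3, B = (20.39, 37.79). Then |HB| = |B − H| = 42.94.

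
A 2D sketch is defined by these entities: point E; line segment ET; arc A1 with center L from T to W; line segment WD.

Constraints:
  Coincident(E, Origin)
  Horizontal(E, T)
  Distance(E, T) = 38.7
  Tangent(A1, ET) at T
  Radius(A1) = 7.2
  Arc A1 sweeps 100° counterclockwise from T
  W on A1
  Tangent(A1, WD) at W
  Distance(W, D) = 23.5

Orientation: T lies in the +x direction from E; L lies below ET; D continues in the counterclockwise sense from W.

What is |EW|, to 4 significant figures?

32.72

E is at the origin; E and T share the same y with |ET| = 38.7 and T on the +x side, so T = (38.70, 0.000). A1 meets ET tangentially, so LT is at right angles to ET, so L = T + (0, -7.2) = (38.70, -7.200). On A1, T sits at bearing 90° from L; a 100° counterclockwise sweep puts W at bearing 190°, so W = L + 7.2·(cos 190°, sin 190°) = (31.61, -8.450). Then |EW| = |W − E| = 32.72.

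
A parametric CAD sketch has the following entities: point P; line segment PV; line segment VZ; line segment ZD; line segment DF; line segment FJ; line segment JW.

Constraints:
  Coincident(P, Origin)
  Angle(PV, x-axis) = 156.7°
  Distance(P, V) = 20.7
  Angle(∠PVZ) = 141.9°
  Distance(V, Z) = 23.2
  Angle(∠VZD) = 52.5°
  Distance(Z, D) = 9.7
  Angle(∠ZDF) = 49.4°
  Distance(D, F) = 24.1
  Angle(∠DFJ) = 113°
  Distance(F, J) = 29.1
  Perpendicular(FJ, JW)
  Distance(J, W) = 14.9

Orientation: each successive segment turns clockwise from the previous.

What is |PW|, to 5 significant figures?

69.402

P is at the origin; PV runs at 156.7° with length 20.7, so V = (-19.012, 8.1878). ∠PVZ = 141.9° gives VZ at 118.60° from the x-axis; with |VZ| = 23.2, Z = (-30.117, 28.557). ∠VZD = 52.5° gives ZD at -8.9000° from the x-axis; with |ZD| = 9.7, D = (-20.534, 27.056). ∠ZDF = 49.4° gives DF at -139.50° from the x-axis; with |DF| = 24.1, F = (-38.860, 11.405). ∠DFJ = 113.0° gives FJ at 153.50° from the x-axis; with |FJ| = 29.1, J = (-64.903, 24.389). The perpendicularity gives JW at right angles to FJ, so JW runs at 63.500°; with |JW| = 14.9, W = (-58.254, 37.723). Then |PW| = |W − P| = 69.402.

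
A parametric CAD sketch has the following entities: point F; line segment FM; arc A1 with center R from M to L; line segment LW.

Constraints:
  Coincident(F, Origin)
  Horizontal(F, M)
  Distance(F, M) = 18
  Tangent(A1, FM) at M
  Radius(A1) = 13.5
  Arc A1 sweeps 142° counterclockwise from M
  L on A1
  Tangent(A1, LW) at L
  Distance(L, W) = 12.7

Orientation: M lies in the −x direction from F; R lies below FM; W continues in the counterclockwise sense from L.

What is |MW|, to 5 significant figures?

32.002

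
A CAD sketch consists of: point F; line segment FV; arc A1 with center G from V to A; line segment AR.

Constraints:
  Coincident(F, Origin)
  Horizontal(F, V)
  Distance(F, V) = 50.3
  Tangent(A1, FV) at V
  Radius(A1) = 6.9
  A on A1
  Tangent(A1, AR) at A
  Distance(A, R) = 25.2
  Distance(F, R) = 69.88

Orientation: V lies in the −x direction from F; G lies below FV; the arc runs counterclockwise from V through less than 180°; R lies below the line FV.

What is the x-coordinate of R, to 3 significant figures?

-63.3

Checks: ∠(GV, VF) = 90.00° ✓; |GV| = 6.900 ✓; |GA| = 6.900 ✓; ∠(GA, AR) = 90.00° ✓; |AR| = 25.20 ✓; |FR| = 69.88 ✓.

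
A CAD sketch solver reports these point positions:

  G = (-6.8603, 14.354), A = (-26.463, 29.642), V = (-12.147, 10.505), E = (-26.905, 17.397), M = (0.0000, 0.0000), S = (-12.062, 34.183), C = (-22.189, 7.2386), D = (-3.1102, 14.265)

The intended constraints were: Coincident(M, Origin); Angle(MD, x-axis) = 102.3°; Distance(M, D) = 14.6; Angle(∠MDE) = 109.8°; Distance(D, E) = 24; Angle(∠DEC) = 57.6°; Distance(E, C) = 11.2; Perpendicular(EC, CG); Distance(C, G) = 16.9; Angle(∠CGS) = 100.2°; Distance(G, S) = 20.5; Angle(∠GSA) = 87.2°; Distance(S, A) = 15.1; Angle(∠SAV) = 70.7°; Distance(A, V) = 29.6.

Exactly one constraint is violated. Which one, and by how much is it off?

Distance(A, V) = 29.6 — off by 5.70.

M = (0.00, 0.00) ✓; MD at 102.3° ✓; |MD| = 14.60 ✓; ∠MDE = 109.8° ✓; |DE| = 24.00 ✓; ∠DEC = 57.60° ✓; |EC| = 11.20 ✓; ∠(EC, CG) = 90.00° ✓; |CG| = 16.90 ✓; ∠CGS = 100.2° ✓; |GS| = 20.50 ✓; ∠GSA = 87.20° ✓; |SA| = 15.10 ✓; ∠SAV = 70.70° ✓; |AV| = 23.90 ✗.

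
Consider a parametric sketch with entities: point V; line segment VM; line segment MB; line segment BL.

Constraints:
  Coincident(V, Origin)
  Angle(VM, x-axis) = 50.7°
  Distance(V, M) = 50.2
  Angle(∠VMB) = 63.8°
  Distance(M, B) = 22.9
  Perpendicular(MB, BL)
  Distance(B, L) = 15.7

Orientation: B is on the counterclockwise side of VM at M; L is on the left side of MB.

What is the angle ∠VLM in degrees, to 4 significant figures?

123.0°

∠VMB = 63.8°, so MB runs at 50.7° + (180° − 63.8°) = 166.9° from the x-axis; with |MB| = 22.9, B = M + 22.9·(cos 166.9°, sin 166.9°) = (9.492, 44.04). MB is perpendicular to BL; with |BL| = 15.7 on the left of MB, L = B + 15.7·(-0.2267, -0.9740) = (5.933, 28.75). Then cos ∠VLM = LV·LM / (|LV||LM|), giving 123.0°.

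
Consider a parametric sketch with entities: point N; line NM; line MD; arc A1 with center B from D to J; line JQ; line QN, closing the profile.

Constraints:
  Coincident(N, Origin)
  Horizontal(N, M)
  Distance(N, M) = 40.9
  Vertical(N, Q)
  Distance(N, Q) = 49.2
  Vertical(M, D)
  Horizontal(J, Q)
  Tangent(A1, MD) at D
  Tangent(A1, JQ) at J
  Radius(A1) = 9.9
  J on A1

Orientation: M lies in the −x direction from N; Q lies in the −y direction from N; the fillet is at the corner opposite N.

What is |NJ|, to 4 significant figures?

58.15

N is at the origin; N and M share the same y with |NM| = 40.9 and M on the −x side, so M = (-40.90, 0.000). NQ is vertical with |NQ| = 49.2 and Q on the −y side, so Q = (0.000, -49.20). The virtual corner opposite N is at (-40.90, -49.20). Since A1 is tangent to MD there, BD ⟂ MD and since A1 is tangent to JQ there, BJ ⟂ JQ, with radius 9.9, so the center B sits 9.9 in from both sides at B = (-31.00, -39.30). That places the tangent points at D = (-40.90, -39.30) on MD and J = (-31.00, -49.20) on JQ. Then |NJ| = |J − N| = 58.15.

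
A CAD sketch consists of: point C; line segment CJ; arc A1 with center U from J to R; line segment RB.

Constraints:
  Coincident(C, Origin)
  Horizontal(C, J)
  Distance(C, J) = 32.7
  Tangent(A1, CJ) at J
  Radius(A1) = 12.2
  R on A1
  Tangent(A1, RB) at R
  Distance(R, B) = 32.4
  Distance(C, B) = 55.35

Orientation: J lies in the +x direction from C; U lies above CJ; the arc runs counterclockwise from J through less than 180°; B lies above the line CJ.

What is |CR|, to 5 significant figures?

47.066

Checks: |UJ| = 12.20 ✓; |UR| = 12.20 ✓; ∠(UR, RB) = 90.00° ✓; |RB| = 32.40 ✓; |CB| = 55.35 ✓.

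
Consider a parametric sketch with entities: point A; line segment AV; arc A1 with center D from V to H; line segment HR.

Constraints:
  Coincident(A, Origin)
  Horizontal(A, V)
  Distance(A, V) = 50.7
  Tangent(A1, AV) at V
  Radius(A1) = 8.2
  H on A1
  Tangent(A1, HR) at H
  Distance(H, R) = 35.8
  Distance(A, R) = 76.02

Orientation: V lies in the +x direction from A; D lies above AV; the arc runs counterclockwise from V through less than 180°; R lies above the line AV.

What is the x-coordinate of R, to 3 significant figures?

62.8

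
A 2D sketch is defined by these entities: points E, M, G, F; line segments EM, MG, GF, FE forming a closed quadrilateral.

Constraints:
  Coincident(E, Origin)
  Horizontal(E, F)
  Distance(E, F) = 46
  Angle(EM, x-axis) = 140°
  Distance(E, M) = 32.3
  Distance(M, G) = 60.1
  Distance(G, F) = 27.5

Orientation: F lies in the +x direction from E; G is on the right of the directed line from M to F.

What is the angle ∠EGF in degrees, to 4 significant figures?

112.3°

E is at the origin; EF is horizontal with |EF| = 46.0 and F in +x, so F = (46.0, 0). EM runs at 140.0° with |EM| = 32.3, so M = (-24.74, 20.76). G is determined by |MG| = 60.1 and |GF| = 27.5 together: it lies at the intersection of circle(M, 60.1) and circle(F, 27.5). With |MF| = 73.73, the foot of the radical line on MF is 56.23 from M and the perpendicular offset is √(60.1² − 56.23²) = 21.22. Taking the right-of-MF solution: G = (23.24, -15.43).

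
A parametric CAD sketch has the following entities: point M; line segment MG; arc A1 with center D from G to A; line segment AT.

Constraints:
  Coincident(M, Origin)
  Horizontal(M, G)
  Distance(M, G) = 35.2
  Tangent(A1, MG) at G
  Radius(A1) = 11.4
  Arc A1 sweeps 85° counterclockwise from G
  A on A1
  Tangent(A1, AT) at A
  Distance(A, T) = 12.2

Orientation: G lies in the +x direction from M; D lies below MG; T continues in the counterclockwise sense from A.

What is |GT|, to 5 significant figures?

25.753

On A1, G sits at bearing 90° from D; an 85° counterclockwise sweep puts A at bearing 175°, so A = D + 11.4·(cos 175°, sin 175°) = (23.843, -10.406). Tangency of A1 to AT means the radius DA is perpendicular to AT, so AT runs along (−sin 175°, cos 175°); with |AT| = 12.2, T = (22.780, -22.560). Then |GT| = |T − G| = 25.753.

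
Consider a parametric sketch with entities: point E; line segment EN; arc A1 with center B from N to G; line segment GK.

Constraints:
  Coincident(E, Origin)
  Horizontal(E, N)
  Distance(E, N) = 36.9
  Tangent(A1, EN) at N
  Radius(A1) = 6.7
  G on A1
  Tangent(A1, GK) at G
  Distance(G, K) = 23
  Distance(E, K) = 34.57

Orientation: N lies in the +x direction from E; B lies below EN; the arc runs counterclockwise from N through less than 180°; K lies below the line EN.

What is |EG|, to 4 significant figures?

30.92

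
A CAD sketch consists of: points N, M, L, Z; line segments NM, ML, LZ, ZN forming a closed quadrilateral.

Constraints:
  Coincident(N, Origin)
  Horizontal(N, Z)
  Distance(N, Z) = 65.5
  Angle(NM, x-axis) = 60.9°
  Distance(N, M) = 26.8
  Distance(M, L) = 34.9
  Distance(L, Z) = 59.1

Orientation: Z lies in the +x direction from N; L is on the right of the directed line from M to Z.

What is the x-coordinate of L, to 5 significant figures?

7.4387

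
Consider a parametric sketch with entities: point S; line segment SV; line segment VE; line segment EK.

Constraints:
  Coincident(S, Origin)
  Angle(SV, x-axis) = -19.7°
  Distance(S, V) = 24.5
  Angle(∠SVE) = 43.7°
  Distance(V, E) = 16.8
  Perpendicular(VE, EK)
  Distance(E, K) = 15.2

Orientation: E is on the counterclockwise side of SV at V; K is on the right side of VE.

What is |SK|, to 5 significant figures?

32.140

S is at the origin; SV runs at -19.7° with length 24.5, so V = 24.5·(cos -19.7°, sin -19.7°) = (23.066, -8.2588). ∠SVE = 43.7°, so VE runs at -19.7° + (180° − 43.7°) = 116.60° from the x-axis; with |VE| = 16.8, E = V + 16.8·(cos 116.60°, sin 116.60°) = (15.544, 6.7630). VE ⟂ EK; with |EK| = 15.2 on the right of VE, K = E + 15.2·(0.89415, 0.44776) = (29.135, 13.569). Then |SK| = |K − S| = 32.140.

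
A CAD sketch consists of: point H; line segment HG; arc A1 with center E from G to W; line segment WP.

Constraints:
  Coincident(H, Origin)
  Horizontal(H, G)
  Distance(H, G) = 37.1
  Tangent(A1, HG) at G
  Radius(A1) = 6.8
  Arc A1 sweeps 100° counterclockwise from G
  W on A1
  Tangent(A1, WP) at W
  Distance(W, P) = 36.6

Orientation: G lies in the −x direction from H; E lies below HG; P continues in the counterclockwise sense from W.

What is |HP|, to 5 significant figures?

57.793

H is at the origin; HG is horizontal with |HG| = 37.1 and G on the −x side, so G = (-37.100, 0.0000). Since A1 is tangent to HG there, EG ⟂ HG, so E = G + (0, -6.8) = (-37.100, -6.8000). On A1, G sits at bearing 90° from E; a 100° counterclockwise sweep puts W at bearing 190°, so W = E + 6.8·(cos 190°, sin 190°) = (-43.797, -7.9808). Tangency of A1 to WP means the radius EW is perpendicular to WP, so WP runs along (−sin 190°, cos 190°); with |WP| = 36.6, P = (-37.441, -44.025). Then |HP| = |P − H| = 57.793.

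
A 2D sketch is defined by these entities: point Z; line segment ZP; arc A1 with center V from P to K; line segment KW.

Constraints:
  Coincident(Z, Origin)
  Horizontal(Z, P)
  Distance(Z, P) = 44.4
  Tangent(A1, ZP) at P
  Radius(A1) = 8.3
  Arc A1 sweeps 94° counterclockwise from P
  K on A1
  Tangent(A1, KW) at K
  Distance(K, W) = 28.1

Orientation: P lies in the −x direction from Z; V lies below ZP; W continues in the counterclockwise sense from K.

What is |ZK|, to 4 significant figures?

53.42

A1 meets ZP tangentially, so VP is at right angles to ZP, so V = P + (0, -8.3) = (-44.40, -8.300). On A1, P sits at bearing 90° from V; a 94° counterclockwise sweep puts K at bearing 184°, so K = V + 8.3·(cos 184°, sin 184°) = (-52.68, -8.879). Then |ZK| = |K − Z| = 53.42.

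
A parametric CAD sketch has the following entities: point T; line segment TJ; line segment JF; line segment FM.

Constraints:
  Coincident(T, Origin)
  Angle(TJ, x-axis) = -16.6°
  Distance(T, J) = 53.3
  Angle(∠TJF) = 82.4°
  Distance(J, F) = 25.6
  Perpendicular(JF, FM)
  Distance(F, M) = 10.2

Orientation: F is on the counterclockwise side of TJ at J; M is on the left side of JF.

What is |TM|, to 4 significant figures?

46.49

∠TJF = 82.4°, so JF runs at -16.6° + (180° − 82.4°) = 81.00° from the x-axis; with |JF| = 25.6, F = J + 25.6·(cos 81.00°, sin 81.00°) = (55.08, 10.06). JF is perpendicular to FM; with |FM| = 10.2 on the left of JF, M = F + 10.2·(-0.9877, 0.1564) = (45.01, 11.65). Then |TM| = |M − T| = 46.49.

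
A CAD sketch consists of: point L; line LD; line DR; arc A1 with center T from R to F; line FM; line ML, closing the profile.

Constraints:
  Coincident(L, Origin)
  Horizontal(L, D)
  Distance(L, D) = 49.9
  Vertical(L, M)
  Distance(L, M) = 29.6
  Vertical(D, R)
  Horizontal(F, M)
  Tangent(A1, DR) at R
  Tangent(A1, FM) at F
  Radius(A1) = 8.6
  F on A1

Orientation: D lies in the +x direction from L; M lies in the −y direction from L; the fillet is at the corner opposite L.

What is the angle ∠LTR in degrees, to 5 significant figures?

153.05°

L is at the origin; LD is horizontal with |LD| = 49.9 and D on the +x side, so D = (49.900, 0.0000). LM is vertical with |LM| = 29.6 and M on the −y side, so M = (0.0000, -29.600). The virtual corner opposite L is at (49.900, -29.600). Tangency of A1 to DR means the radius TR is perpendicular to DR and since A1 is tangent to FM there, TF ⟂ FM, with radius 8.6, so the center T sits 8.6 in from both sides at T = (41.300, -21.000). That places the tangent points at R = (49.900, -21.000) on DR and F = (41.300, -29.600) on FM. Then cos ∠LTR = TL·TR / (|TL||TR|), giving 153.05°.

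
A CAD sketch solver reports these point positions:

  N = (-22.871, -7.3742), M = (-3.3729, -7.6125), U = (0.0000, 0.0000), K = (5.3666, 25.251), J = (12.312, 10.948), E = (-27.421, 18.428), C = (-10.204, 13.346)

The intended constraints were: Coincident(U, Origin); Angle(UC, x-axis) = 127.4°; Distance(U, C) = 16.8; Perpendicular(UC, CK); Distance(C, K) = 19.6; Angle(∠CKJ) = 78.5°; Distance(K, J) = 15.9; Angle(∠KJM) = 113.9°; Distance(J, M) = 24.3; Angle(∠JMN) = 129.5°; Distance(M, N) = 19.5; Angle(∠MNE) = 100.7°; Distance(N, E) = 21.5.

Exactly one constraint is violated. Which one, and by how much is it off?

Distance(N, E) = 21.5 — off by 4.70.

U = (0.00, 0.00) ✓; UC at 127.4° ✓; |UC| = 16.80 ✓; ∠(UC, CK) = 90.00° ✓; |CK| = 19.60 ✓; ∠CKJ = 78.50° ✓; |KJ| = 15.90 ✓; ∠KJM = 113.9° ✓; |JM| = 24.30 ✓; ∠JMN = 129.5° ✓; |MN| = 19.50 ✓; ∠MNE = 100.7° ✓; |NE| = 26.20 ✗.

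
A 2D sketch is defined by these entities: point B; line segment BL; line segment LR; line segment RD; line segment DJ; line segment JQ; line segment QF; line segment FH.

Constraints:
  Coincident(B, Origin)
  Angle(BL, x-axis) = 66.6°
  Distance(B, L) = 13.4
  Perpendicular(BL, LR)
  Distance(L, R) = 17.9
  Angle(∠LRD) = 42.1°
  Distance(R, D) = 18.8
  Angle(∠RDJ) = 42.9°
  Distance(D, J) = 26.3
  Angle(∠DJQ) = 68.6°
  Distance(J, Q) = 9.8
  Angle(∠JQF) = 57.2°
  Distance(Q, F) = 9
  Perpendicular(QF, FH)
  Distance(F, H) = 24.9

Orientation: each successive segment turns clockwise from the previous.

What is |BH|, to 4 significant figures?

39.79

∠JQF = 57.2° gives QF at -172.6° from the x-axis; with |QF| = 9.0, F = (13.85, 13.65). QF is perpendicular to FH, so FH runs at 97.40°; with |FH| = 24.9, H = (10.64, 38.34). Then |BH| = |H − B| = 39.79.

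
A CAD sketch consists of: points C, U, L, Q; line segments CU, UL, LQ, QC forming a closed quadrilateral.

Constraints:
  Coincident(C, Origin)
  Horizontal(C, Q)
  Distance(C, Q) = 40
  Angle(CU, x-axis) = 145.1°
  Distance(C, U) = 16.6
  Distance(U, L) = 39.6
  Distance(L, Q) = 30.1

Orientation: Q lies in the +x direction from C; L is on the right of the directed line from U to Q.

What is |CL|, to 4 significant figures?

23.27

Checks: |UL| = 39.60 ✓; |LQ| = 30.10 ✓.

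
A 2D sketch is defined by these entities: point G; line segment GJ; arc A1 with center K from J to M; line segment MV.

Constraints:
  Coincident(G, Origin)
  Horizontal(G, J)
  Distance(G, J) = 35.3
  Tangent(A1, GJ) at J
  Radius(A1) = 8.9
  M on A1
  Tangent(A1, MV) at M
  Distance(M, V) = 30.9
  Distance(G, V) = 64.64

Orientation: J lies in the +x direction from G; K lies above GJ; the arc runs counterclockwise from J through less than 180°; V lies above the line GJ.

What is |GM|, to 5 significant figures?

43.999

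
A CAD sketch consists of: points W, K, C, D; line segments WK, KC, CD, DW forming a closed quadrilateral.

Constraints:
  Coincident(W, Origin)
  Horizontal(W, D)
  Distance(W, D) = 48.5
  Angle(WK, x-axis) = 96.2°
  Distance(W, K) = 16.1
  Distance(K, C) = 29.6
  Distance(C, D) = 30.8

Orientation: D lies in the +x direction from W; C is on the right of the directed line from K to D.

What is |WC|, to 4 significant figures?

19.16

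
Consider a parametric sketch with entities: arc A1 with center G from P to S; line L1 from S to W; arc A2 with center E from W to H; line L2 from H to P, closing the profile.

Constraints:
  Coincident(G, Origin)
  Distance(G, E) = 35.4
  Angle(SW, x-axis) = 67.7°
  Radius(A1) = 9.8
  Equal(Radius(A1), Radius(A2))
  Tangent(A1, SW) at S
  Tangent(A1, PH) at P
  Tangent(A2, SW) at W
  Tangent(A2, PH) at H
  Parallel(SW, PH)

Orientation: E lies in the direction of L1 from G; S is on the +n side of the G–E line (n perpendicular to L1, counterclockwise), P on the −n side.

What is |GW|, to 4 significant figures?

36.73

Tangency of A1 to both parallel lines with radius 9.8 puts S and P at G ± 9.8·n: S = (-9.067, 3.719), P = (9.067, -3.719). Equal radii place W and H the same way about E: W = E + 9.8·n = (4.366, 36.47), H = E − 9.8·n = (22.50, 29.03). Then |GW| = |W − G| = 36.73.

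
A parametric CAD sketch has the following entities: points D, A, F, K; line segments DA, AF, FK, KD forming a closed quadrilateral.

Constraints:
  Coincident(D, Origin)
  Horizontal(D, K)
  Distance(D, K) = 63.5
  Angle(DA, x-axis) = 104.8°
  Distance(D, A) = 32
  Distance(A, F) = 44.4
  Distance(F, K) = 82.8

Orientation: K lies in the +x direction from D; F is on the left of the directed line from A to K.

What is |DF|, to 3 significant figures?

69.9

Checks: |AF| = 44.40 ✓; |FK| = 82.80 ✓.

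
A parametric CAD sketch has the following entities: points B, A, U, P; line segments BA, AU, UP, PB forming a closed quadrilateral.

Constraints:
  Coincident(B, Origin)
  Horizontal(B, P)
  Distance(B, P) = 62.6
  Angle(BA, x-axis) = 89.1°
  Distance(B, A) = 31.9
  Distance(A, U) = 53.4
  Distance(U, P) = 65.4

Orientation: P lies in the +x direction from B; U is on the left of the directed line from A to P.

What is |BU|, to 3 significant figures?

76.7

Checks: |AU| = 53.40 ✓; |UP| = 65.40 ✓.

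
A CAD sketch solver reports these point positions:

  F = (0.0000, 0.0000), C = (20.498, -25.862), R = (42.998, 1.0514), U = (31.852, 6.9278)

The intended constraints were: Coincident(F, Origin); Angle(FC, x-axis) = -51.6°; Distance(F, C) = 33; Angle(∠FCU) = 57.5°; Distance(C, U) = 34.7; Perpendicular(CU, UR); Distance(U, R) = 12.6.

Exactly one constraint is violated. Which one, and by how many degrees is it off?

Perpendicular(CU, UR) — off by 8.70°.

F = (0.00, 0.00) ✓; FC at -51.60° ✓; |FC| = 33.00 ✓; ∠FCU = 57.50° ✓; |CU| = 34.70 ✓; ∠(CU, UR) = 98.70° ✗; |UR| = 12.60 ✓.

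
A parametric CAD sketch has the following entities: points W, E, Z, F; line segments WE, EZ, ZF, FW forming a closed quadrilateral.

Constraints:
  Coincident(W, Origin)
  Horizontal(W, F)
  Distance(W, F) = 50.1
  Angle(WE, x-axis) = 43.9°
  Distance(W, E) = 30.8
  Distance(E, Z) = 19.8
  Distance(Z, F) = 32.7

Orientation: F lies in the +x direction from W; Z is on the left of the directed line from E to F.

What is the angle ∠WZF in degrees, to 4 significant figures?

70.82°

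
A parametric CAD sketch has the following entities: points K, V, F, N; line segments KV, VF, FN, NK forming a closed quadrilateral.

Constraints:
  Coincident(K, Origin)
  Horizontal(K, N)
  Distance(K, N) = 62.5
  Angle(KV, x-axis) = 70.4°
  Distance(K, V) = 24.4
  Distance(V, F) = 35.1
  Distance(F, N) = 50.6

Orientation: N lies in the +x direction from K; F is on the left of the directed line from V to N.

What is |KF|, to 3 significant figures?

56.9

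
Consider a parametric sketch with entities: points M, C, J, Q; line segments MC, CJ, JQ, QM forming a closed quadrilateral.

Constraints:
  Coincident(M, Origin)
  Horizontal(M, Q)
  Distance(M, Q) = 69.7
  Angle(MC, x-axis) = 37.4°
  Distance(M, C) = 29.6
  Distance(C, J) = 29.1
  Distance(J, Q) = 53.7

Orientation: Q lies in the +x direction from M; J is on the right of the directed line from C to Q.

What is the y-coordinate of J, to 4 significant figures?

-10.39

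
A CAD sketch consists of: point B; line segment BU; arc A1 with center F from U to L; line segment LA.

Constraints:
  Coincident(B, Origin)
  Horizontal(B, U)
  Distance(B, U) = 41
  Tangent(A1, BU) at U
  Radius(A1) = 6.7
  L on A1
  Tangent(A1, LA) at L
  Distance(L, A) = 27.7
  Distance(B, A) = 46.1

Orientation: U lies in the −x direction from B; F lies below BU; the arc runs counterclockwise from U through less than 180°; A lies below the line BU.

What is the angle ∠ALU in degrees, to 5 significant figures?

118.54°

B is at the origin; BU is horizontal with |BU| = 41.0 and U on the −x side, so U = (-41.000, 0.0000). A1 meets BU tangentially, so FU is at right angles to BU, so F = U + (0, -6.7) = (-41.000, -6.7000). Since FL ⟂ LA (tangency), |FA| = √(6.7² + 27.7²) = 28.499 regardless of where L sits on A1. So A lies on both circle(B, 46.1) and circle(F, 28.499); the below-BU intersection is A = (-31.570, -33.594). L is the foot of the tangent from A: L = (-46.624, -10.341).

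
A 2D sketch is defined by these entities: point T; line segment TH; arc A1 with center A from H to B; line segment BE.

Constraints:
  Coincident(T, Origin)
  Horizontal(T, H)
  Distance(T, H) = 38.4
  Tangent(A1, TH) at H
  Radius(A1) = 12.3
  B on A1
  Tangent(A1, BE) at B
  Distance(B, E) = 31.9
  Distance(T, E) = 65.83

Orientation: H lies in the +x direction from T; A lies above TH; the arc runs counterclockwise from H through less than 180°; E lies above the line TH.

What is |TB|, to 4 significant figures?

52.39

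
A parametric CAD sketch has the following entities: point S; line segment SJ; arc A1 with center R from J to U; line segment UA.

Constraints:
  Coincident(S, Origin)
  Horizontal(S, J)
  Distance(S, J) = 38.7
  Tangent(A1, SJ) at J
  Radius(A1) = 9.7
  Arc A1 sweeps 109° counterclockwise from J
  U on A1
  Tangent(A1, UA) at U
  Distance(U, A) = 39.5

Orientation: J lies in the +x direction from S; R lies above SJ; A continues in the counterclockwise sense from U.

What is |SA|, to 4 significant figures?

61.21

S is at the origin; SJ is horizontal with |SJ| = 38.7 and J on the +x side, so J = (38.70, 0.000). Since A1 is tangent to SJ there, RJ ⟂ SJ, so R = J + (0, 9.7) = (38.70, 9.700). On A1, J sits at bearing -90° from R; a 109° counterclockwise sweep puts U at bearing 19°, so U = R + 9.7·(cos 19°, sin 19°) = (47.87, 12.86). Tangency of A1 to UA means the radius RU is perpendicular to UA, so UA runs along (−sin 19°, cos 19°); with |UA| = 39.5, A = (35.01, 50.21). Then |SA| = |A − S| = 61.21.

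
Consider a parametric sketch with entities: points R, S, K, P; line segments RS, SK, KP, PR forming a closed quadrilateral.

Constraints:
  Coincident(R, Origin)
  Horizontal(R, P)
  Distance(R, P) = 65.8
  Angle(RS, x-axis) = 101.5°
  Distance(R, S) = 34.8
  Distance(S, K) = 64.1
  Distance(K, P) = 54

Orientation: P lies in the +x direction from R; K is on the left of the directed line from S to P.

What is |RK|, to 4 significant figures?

75.78

Checks: |SK| = 64.10 ✓; |KP| = 54.00 ✓.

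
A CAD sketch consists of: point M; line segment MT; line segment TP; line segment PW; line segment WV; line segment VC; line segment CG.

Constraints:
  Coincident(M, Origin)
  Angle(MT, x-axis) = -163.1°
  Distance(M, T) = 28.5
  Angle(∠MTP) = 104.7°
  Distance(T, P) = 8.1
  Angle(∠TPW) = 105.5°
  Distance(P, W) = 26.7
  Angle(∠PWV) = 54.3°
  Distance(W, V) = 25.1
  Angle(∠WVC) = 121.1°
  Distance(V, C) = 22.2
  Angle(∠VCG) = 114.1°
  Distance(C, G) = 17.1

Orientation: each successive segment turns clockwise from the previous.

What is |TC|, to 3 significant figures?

13.4

M is at the origin; MT runs at -163.1° with length 28.5, so T = (-27.3, -8.29). ∠MTP = 104.7° gives TP at 122° from the x-axis; with |TP| = 8.1, P = (-31.5, -1.39). ∠TPW = 105.5° gives PW at 47.1° from the x-axis; with |PW| = 26.7, W = (-13.3, 18.2). ∠PWV = 54.3° gives WV at -78.6° from the x-axis; with |WV| = 25.1, V = (-8.38, -6.43). ∠WVC = 121.1° gives VC at -138° from the x-axis; with |VC| = 22.2, C = (-24.7, -21.4). Then |TC| = |C − T| = 13.4.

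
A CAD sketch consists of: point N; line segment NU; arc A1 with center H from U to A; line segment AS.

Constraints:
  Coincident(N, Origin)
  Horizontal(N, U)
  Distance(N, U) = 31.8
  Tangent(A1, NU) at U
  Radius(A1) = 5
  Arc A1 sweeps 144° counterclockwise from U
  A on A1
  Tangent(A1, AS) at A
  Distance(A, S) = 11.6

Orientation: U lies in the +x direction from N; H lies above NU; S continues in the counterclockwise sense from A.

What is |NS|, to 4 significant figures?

29.91

N is at the origin; NU is horizontal with |NU| = 31.8 and U on the +x side, so U = (31.80, 0.000). Tangency of A1 to NU means the radius HU is perpendicular to NU, so H = U + (0, 5) = (31.80, 5.000). On A1, U sits at bearing -90° from H; a 144° counterclockwise sweep puts A at bearing 54°, so A = H + 5.0·(cos 54°, sin 54°) = (34.74, 9.045). Since A1 is tangent to AS there, HA ⟂ AS, so AS runs along (−sin 54°, cos 54°); with |AS| = 11.6, S = (25.35, 15.86). Then |NS| = |S − N| = 29.91.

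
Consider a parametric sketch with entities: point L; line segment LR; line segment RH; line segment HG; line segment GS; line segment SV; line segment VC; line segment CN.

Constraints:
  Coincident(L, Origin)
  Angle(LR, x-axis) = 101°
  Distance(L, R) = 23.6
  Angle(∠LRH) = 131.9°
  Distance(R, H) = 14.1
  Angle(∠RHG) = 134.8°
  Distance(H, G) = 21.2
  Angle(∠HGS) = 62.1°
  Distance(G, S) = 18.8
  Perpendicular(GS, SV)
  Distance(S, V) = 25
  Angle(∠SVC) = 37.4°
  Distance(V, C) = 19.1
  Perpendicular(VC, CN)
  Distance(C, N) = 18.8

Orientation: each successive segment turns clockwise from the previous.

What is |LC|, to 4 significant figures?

36.41

L is at the origin; LR runs at 101.0° with length 23.6, so R = (-4.503, 23.17). ∠LRH = 131.9° gives RH at 52.90° from the x-axis; with |RH| = 14.1, H = (4.002, 34.41). ∠RHG = 134.8° gives HG at 7.700° from the x-axis; with |HG| = 21.2, G = (25.01, 37.25). ∠HGS = 62.1° gives GS at -110.2° from the x-axis; with |GS| = 18.8, S = (18.52, 19.61). GS is perpendicular to SV, so SV runs at 159.8°; with |SV| = 25.0, V = (-4.943, 28.24). ∠SVC = 37.4° gives VC at 17.20° from the x-axis; with |VC| = 19.1, C = (13.30, 33.89). Then |LC| = |C − L| = 36.41.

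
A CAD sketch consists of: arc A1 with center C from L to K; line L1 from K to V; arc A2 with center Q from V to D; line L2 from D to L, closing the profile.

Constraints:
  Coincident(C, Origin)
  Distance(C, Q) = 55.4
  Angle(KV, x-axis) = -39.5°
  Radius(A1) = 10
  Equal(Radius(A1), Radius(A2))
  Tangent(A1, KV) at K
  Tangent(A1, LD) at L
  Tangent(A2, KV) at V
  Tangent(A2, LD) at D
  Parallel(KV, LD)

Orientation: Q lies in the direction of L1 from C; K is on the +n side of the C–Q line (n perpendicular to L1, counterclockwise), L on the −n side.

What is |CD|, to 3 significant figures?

56.3

Tangency of A1 to both parallel lines with radius 10.0 puts K and L at C ± 10.0·n: K = (6.36, 7.72), L = (-6.36, -7.72). Equal radii place V and D the same way about Q: V = Q + 10.0·n = (49.1, -27.5), D = Q − 10.0·n = (36.4, -43.0). Then |CD| = |D − C| = 56.3.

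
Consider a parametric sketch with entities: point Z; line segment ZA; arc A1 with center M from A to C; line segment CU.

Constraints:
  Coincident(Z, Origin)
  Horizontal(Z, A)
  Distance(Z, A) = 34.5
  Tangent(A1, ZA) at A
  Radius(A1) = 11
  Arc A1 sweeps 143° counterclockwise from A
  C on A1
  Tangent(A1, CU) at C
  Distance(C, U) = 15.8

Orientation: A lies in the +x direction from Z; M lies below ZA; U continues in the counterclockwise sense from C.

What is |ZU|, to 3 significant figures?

50.0

Z is at the origin; Z and A share the same y with |ZA| = 34.5 and A on the +x side, so A = (34.5, 0.00). A1 meets ZA tangentially, so MA is at right angles to ZA, so M = A + (0, -11) = (34.5, -11.0). On A1, A sits at bearing 90° from M; a 143° counterclockwise sweep puts C at bearing 233°, so C = M + 11.0·(cos 233°, sin 233°) = (27.9, -19.8). Since A1 is tangent to CU there, MC ⟂ CU, so CU runs along (−sin 233°, cos 233°); with |CU| = 15.8, U = (40.5, -29.3). Then |ZU| = |U − Z| = 50.0.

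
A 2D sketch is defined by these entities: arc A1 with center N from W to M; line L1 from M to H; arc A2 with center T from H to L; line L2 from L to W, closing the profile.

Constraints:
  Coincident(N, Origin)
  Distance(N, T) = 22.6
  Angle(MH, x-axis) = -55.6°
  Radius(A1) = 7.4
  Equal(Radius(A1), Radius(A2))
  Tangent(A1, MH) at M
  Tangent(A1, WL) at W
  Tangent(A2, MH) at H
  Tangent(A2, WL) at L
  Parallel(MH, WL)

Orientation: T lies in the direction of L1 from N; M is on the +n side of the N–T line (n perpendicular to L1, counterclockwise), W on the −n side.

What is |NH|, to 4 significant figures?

23.78

Tangency of A1 to both parallel lines with radius 7.4 puts M and W at N ± 7.4·n: M = (6.106, 4.181), W = (-6.106, -4.181). Equal radii place H and L the same way about T: H = T + 7.4·n = (18.87, -14.47), L = T − 7.4·n = (6.662, -22.83). Then |NH| = |H − N| = 23.78.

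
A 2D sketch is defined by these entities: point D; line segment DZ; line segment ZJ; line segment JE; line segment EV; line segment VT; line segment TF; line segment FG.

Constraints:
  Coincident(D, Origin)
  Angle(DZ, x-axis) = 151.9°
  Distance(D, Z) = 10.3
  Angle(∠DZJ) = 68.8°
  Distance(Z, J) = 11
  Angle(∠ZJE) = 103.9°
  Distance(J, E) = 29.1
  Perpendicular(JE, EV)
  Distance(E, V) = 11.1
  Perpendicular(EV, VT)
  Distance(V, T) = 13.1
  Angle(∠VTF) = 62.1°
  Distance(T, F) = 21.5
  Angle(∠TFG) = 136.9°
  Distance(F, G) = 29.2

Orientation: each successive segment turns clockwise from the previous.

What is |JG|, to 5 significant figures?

56.422

∠VTF = 62.1° gives TF at 26.700° from the x-axis; with |TF| = 21.5, F = (25.073, 3.3684). ∠TFG = 136.9° gives FG at -16.400° from the x-axis; with |FG| = 29.2, G = (53.085, -4.8759). Then |JG| = |G − J| = 56.422.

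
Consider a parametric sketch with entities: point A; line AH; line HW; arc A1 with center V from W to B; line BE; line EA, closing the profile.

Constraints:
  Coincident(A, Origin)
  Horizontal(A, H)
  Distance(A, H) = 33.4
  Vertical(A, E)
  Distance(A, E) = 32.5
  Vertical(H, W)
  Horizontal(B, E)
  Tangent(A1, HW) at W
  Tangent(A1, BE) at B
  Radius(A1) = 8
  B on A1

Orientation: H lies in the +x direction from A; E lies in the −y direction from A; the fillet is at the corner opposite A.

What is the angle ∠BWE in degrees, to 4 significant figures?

31.53°

The virtual corner opposite A is at (33.40, -32.50). Tangency of A1 to HW means the radius VW is perpendicular to HW and since A1 is tangent to BE there, VB ⟂ BE, with radius 8.0, so the center V sits 8.0 in from both sides at V = (25.40, -24.50). That places the tangent points at W = (33.40, -24.50) on HW and B = (25.40, -32.50) on BE. Then cos ∠BWE = WB·WE / (|WB||WE|), giving 31.53°.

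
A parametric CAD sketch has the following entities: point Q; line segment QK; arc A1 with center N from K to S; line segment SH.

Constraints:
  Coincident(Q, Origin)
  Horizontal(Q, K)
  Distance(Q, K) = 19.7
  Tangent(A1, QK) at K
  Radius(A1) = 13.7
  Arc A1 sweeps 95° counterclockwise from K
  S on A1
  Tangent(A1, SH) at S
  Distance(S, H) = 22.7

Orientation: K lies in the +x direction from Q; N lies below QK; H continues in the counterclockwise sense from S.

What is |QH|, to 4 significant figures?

38.36

On A1, K sits at bearing 90° from N; a 95° counterclockwise sweep puts S at bearing 185°, so S = N + 13.7·(cos 185°, sin 185°) = (6.052, -14.89). A1 meets SH tangentially, so NS is at right angles to SH, so SH runs along (−sin 185°, cos 185°); with |SH| = 22.7, H = (8.031, -37.51). Then |QH| = |H − Q| = 38.36.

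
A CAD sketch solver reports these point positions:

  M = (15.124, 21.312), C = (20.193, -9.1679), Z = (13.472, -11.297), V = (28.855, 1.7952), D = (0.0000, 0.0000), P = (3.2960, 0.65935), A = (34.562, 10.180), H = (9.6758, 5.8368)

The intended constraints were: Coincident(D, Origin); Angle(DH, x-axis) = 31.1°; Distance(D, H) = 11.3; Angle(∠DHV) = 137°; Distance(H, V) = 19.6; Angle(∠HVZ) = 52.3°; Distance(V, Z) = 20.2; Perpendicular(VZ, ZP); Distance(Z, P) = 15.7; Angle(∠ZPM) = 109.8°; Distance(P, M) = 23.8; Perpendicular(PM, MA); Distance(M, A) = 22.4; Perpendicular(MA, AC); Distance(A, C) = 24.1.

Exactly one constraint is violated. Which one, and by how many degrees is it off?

Perpendicular(MA, AC) — off by 6.80°.

D = (0.00, 0.00) ✓; DH at 31.10° ✓; |DH| = 11.30 ✓; ∠DHV = 137.0° ✓; |HV| = 19.60 ✓; ∠HVZ = 52.30° ✓; |VZ| = 20.20 ✓; ∠(VZ, ZP) = 90.00° ✓; |ZP| = 15.70 ✓; ∠ZPM = 109.8° ✓; |PM| = 23.80 ✓; ∠(PM, MA) = 90.00° ✓; |MA| = 22.40 ✓; ∠(MA, AC) = 96.80° ✗; |AC| = 24.10 ✓.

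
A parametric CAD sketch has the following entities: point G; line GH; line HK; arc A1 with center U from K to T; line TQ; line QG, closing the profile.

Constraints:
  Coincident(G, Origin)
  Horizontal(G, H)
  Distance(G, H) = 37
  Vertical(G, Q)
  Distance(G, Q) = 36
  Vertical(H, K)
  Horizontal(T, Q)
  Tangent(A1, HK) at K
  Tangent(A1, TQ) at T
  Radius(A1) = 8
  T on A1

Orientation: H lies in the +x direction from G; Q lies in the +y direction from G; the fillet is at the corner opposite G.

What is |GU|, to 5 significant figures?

40.311

G is at the origin; G and H share the same y with |GH| = 37.0 and H on the +x side, so H = (37.000, 0.0000). G and Q share the same x with |GQ| = 36.0 and Q on the +y side, so Q = (0.0000, 36.000). The virtual corner opposite G is at (37.000, 36.000). Since A1 is tangent to HK there, UK ⟂ HK and since A1 is tangent to TQ there, UT ⟂ TQ, with radius 8.0, so the center U sits 8.0 in from both sides at U = (29.000, 28.000). Then |GU| = |U − G| = 40.311.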